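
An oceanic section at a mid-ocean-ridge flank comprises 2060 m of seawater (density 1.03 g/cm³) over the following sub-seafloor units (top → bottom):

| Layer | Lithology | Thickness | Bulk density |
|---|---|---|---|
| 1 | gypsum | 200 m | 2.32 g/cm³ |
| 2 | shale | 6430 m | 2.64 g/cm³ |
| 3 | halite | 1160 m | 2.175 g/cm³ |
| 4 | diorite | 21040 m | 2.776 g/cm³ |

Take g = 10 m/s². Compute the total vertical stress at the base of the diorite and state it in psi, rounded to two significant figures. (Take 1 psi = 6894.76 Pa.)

120000 psi

seawater: 1030 kg/m³ × 10 m/s² × 2060 m = 2.122×10^7 Pa = 3077 psi
gypsum: 2320 kg/m³ × 10 m/s² × 200 m = 4.640×10^6 Pa = 673.0 psi
shale: 2640 kg/m³ × 10 m/s² × 6430 m = 1.698×10^8 Pa = 24620 psi
halite: 2175 kg/m³ × 10 m/s² × 1160 m = 2.523×10^7 Pa = 3659 psi
diorite: 2776 kg/m³ × 10 m/s² × 21040 m = 5.841×10^8 Pa = 84712 psi
Total = 3077 + 673.0 + 24620 + 3659 + 84712 = 1.1674×10^5 psi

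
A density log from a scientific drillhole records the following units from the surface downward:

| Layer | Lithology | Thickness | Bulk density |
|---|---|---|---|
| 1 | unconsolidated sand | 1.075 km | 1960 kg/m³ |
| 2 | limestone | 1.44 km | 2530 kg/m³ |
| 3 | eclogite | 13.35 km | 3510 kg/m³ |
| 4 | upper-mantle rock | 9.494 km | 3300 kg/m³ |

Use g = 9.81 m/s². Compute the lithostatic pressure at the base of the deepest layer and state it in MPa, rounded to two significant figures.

820 MPa

unconsolidated sand: 1960 kg/m³ × 9.81 m/s² × 1075 m = 2.067×10^7 Pa = 20.67 MPa
limestone: 2530 kg/m³ × 9.81 m/s² × 1440 m = 3.574×10^7 Pa = 35.74 MPa
eclogite: 3510 kg/m³ × 9.81 m/s² × 13350 m = 4.597×10^8 Pa = 459.7 MPa
upper-mantle rock: 3300 kg/m³ × 9.81 m/s² × 9494 m = 3.073×10^8 Pa = 307.3 MPa
Total = 20.67 + 35.74 + 459.7 + 307.3 = 823.44 MPa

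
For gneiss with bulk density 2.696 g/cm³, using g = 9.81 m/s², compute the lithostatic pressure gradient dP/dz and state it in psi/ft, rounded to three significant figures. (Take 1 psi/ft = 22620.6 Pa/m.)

dP/dz = ρg = 2696 kg/m³ × 9.81 m/s² = 26448 Pa/m
= 26448 Pa/m × (1 psi/ft / 22621 Pa/m) = 1.1692 psi/ft

1.17 psi/ft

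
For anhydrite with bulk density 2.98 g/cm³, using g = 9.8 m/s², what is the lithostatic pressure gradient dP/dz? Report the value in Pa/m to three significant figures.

dP/dz = ρg = 2980 kg/m³ × 9.8 m/s² = 29204 Pa/m

29200 Pa/m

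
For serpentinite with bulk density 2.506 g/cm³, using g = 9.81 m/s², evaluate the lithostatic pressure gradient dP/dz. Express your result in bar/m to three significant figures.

dP/dz = ρg = 2506 kg/m³ × 9.81 m/s² = 24584 Pa/m
= 24584 Pa/m × (1 bar/m / 1.0000×10^5 Pa/m) = 0.24584 bar/m

0.246 bar/m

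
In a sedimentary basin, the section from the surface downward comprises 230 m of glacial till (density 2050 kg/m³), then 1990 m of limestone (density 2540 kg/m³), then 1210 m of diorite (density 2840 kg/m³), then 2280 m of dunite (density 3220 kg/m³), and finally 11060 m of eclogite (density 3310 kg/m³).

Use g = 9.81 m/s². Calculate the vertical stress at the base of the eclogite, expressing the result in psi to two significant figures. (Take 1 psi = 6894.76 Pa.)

75000 psi

glacial till: 2050 kg/m³ × 9.81 m/s² × 230 m = 4.625×10^6 Pa = 670.9 psi
limestone: 2540 kg/m³ × 9.81 m/s² × 1990 m = 4.959×10^7 Pa = 7192 psi
diorite: 2840 kg/m³ × 9.81 m/s² × 1210 m = 3.371×10^7 Pa = 4889 psi
dunite: 3220 kg/m³ × 9.81 m/s² × 2280 m = 7.202×10^7 Pa = 10446 psi
eclogite: 3310 kg/m³ × 9.81 m/s² × 11060 m = 3.591×10^8 Pa = 52087 psi
Total = 670.9 + 7192 + 4889 + 10446 + 52087 = 75285 psi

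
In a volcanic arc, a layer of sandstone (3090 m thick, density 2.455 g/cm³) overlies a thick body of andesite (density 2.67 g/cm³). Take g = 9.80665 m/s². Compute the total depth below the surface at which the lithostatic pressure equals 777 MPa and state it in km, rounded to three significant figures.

29.9 km

Pressure at base of upper layers: 2455×9.80665×3090 = 7.439×10^7 Pa = 74.39 MPa
Remaining pressure to be supplied by andesite: 7.770×10^8 − 7.439×10^7 = 7.026×10^8 Pa
Additional depth in andesite = 7.026×10^8 Pa / (2670 kg/m³ × 9.80665 m/s²) = 26834 m
Total depth = 3090 m + 26834 m = 29924 m
= 29.924 km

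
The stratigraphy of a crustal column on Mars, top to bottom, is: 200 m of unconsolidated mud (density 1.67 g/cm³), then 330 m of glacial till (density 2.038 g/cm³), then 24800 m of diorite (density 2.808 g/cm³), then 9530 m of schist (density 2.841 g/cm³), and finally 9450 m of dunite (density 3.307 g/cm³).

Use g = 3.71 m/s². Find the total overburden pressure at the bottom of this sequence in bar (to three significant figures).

4780 bar

unconsolidated mud: 1670 kg/m³ × 3.71 m/s² × 200 m = 1.239×10^6 Pa = 12.39 bar
glacial till: 2038 kg/m³ × 3.71 m/s² × 330 m = 2.495×10^6 Pa = 24.95 bar
diorite: 2808 kg/m³ × 3.71 m/s² × 24800 m = 2.584×10^8 Pa = 2584 bar
schist: 2841 kg/m³ × 3.71 m/s² × 9530 m = 1.004×10^8 Pa = 1004 bar
dunite: 3307 kg/m³ × 3.71 m/s² × 9450 m = 1.159×10^8 Pa = 1159 bar
Total = 12.39 + 24.95 + 2584 + 1004 + 1159 = 4784.8 bar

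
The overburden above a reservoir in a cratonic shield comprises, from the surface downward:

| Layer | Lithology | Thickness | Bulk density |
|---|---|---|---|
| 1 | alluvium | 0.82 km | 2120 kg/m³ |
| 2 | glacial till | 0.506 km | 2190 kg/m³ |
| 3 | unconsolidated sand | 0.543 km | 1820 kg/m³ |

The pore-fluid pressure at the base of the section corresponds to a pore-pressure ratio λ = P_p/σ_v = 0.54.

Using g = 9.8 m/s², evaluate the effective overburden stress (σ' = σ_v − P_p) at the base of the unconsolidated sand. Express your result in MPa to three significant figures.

17.3 MPa

Overburden (lithostatic) stress σ_v:
alluvium: 2120 kg/m³ × 9.8 m/s² × 820 m = 1.704×10^7 Pa = 17.04 MPa
glacial till: 2190 kg/m³ × 9.8 m/s² × 506 m = 1.086×10^7 Pa = 10.86 MPa
unconsolidated sand: 1820 kg/m³ × 9.8 m/s² × 543 m = 9.685×10^6 Pa = 9.685 MPa
Total = 17.04 + 10.86 + 9.685 = 37.581 MPa
Pore pressure P_p = λ·σ_v = 0.54 × 37.58 MPa = 20.29 MPa
Effective stress σ' = σ_v − P_p = 37.58 − 20.29 = 17.287 MPa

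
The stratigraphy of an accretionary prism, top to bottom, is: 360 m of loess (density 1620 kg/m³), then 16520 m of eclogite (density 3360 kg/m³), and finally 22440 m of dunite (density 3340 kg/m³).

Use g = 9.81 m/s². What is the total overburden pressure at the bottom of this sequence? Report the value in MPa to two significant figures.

loess: 1620 kg/m³ × 9.81 m/s² × 360 m = 5.721×10^6 Pa = 5.721 MPa
eclogite: 3360 kg/m³ × 9.81 m/s² × 16520 m = 5.445×10^8 Pa = 544.5 MPa
dunite: 3340 kg/m³ × 9.81 m/s² × 22440 m = 7.353×10^8 Pa = 735.3 MPa
Total = 5.721 + 544.5 + 735.3 = 1285.5 MPa

1300 MPa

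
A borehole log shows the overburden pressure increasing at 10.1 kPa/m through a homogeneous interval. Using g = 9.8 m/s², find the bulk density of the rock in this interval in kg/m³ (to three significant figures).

1030 kg/m³

ρ = (dP/dz)/g = 10.1 kPa/m / 9.8 m/s² = 10100 Pa/m / 9.8 m/s² = 1030.6 kg/m³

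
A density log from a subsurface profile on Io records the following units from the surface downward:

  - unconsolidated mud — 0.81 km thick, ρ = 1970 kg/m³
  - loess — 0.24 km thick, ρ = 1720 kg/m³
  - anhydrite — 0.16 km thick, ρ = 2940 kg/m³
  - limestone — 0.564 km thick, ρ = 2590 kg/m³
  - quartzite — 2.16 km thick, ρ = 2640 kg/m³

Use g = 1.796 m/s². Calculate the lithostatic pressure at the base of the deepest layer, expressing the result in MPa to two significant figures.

unconsolidated mud: 1970 kg/m³ × 1.796 m/s² × 810 m = 2.866×10^6 Pa = 2.866 MPa
loess: 1720 kg/m³ × 1.796 m/s² × 240 m = 7.414×10^5 Pa = 0.7414 MPa
anhydrite: 2940 kg/m³ × 1.796 m/s² × 160 m = 8.448×10^5 Pa = 0.8448 MPa
limestone: 2590 kg/m³ × 1.796 m/s² × 564 m = 2.624×10^6 Pa = 2.624 MPa
quartzite: 2640 kg/m³ × 1.796 m/s² × 2160 m = 1.024×10^7 Pa = 10.24 MPa
Total = 2.866 + 0.7414 + 0.8448 + 2.624 + 10.24 = 17.317 MPa

17 MPa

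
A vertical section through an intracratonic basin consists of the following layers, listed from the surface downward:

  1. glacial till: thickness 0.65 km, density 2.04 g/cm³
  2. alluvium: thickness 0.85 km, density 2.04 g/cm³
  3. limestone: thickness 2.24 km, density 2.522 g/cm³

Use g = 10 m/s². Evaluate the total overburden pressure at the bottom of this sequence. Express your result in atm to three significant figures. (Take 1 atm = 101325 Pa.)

glacial till: 2040 kg/m³ × 10 m/s² × 650 m = 1.326×10^7 Pa = 130.9 atm
alluvium: 2040 kg/m³ × 10 m/s² × 850 m = 1.734×10^7 Pa = 171.1 atm
limestone: 2522 kg/m³ × 10 m/s² × 2240 m = 5.649×10^7 Pa = 557.5 atm
Total = 130.9 + 171.1 + 557.5 = 859.54 atm

860 atm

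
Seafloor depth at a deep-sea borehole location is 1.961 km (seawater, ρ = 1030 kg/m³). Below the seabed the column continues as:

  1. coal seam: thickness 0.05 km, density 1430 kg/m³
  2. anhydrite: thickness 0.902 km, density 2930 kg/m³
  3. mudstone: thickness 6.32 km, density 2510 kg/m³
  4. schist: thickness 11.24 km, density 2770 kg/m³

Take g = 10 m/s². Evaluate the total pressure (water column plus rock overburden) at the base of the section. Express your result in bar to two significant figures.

seawater: 1030 kg/m³ × 10 m/s² × 1961 m = 2.020×10^7 Pa = 202.0 bar
coal seam: 1430 kg/m³ × 10 m/s² × 50 m = 7.150×10^5 Pa = 7.150 bar
anhydrite: 2930 kg/m³ × 10 m/s² × 902 m = 2.643×10^7 Pa = 264.3 bar
mudstone: 2510 kg/m³ × 10 m/s² × 6320 m = 1.586×10^8 Pa = 1586 bar
schist: 2770 kg/m³ × 10 m/s² × 11240 m = 3.113×10^8 Pa = 3113 bar
Total = 202.0 + 7.150 + 264.3 + 1586 + 3113 = 5173.2 bar

5200 bar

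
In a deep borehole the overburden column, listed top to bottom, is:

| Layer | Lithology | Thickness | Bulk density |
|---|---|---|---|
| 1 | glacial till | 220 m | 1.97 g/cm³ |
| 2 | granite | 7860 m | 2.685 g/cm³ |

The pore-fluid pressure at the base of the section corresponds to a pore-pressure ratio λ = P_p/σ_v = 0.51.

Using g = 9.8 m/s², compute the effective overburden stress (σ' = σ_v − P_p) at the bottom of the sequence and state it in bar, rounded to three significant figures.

Overburden (lithostatic) stress σ_v:
glacial till: 1970 kg/m³ × 9.8 m/s² × 220 m = 4.247×10^6 Pa = 4.247 MPa
granite: 2685 kg/m³ × 9.8 m/s² × 7860 m = 2.068×10^8 Pa = 206.8 MPa
Total = 4.247 + 206.8 = 211.07 MPa
Pore pressure P_p = λ·σ_v = 0.51 × 211.1 MPa = 107.6 MPa
Effective stress σ' = σ_v − P_p = 211.1 − 107.6 = 103.42 MPa = 1034.2 bar

1030 bar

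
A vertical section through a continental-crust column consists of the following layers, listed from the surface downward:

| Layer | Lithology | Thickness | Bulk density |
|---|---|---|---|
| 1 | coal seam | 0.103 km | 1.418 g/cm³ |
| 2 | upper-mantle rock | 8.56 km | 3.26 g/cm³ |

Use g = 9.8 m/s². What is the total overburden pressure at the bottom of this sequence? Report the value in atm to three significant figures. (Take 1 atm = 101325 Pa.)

2710 atm

coal seam: 1418 kg/m³ × 9.8 m/s² × 103 m = 1.431×10^6 Pa = 14.13 atm
upper-mantle rock: 3260 kg/m³ × 9.8 m/s² × 8560 m = 2.735×10^8 Pa = 2699 atm
Total = 14.13 + 2699 = 2713.1 atm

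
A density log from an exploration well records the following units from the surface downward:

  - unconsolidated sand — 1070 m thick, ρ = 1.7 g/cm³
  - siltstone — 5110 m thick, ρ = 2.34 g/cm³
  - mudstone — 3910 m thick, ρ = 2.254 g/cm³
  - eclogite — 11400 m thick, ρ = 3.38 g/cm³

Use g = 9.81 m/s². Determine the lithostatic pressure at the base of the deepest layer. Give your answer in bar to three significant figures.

unconsolidated sand: 1700 kg/m³ × 9.81 m/s² × 1070 m = 1.784×10^7 Pa = 178.4 bar
siltstone: 2340 kg/m³ × 9.81 m/s² × 5110 m = 1.173×10^8 Pa = 1173 bar
mudstone: 2254 kg/m³ × 9.81 m/s² × 3910 m = 8.646×10^7 Pa = 864.6 bar
eclogite: 3380 kg/m³ × 9.81 m/s² × 11400 m = 3.780×10^8 Pa = 3780 bar
Total = 178.4 + 1173 + 864.6 + 3780 = 5996.0 bar

6000 bar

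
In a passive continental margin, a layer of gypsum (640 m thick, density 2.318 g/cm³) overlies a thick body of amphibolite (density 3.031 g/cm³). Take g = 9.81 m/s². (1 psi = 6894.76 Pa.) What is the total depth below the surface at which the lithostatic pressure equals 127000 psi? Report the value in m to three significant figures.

Pressure at base of upper layers: 2318×9.81×640 = 1.455×10^7 Pa = 2111 psi
Remaining pressure to be supplied by amphibolite: 8.756×10^8 − 1.455×10^7 = 8.611×10^8 Pa
Additional depth in amphibolite = 8.611×10^8 Pa / (3031 kg/m³ × 9.81 m/s²) = 28959 m
Total depth = 640 m + 28959 m = 29599 m

29600 m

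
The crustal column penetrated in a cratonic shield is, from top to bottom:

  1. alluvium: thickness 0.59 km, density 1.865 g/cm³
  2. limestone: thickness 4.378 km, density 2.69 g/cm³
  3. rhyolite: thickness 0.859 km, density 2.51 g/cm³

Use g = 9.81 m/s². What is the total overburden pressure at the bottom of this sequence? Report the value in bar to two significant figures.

alluvium: 1865 kg/m³ × 9.81 m/s² × 590 m = 1.079×10^7 Pa = 107.9 bar
limestone: 2690 kg/m³ × 9.81 m/s² × 4378 m = 1.155×10^8 Pa = 1155 bar
rhyolite: 2510 kg/m³ × 9.81 m/s² × 859 m = 2.115×10^7 Pa = 211.5 bar
Total = 107.9 + 1155 + 211.5 = 1474.8 bar

1500 bar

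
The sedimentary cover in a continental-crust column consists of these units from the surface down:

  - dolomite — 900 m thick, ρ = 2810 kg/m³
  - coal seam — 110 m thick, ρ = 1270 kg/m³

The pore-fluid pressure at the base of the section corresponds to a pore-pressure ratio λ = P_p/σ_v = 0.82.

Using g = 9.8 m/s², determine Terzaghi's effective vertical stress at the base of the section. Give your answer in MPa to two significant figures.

4.7 MPa

Overburden (lithostatic) stress σ_v:
dolomite: 2810 kg/m³ × 9.8 m/s² × 900 m = 2.478×10^7 Pa = 24.78 MPa
coal seam: 1270 kg/m³ × 9.8 m/s² × 110 m = 1.369×10^6 Pa = 1.369 MPa
Total = 24.78 + 1.369 = 26.153 MPa
Pore pressure P_p = λ·σ_v = 0.82 × 26.15 MPa = 21.45 MPa
Effective stress σ' = σ_v − P_p = 26.15 − 21.45 = 4.7076 MPa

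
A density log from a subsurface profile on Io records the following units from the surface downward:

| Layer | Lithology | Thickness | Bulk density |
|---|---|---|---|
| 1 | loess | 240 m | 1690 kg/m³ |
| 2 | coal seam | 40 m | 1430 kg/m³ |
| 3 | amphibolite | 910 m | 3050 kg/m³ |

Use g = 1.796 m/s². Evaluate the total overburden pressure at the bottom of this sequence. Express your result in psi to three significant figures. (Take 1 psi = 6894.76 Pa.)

loess: 1690 kg/m³ × 1.796 m/s² × 240 m = 7.285×10^5 Pa = 105.7 psi
coal seam: 1430 kg/m³ × 1.796 m/s² × 40 m = 1.027×10^5 Pa = 14.90 psi
amphibolite: 3050 kg/m³ × 1.796 m/s² × 910 m = 4.985×10^6 Pa = 723.0 psi
Total = 105.7 + 14.90 + 723.0 = 843.54 psi

844 psi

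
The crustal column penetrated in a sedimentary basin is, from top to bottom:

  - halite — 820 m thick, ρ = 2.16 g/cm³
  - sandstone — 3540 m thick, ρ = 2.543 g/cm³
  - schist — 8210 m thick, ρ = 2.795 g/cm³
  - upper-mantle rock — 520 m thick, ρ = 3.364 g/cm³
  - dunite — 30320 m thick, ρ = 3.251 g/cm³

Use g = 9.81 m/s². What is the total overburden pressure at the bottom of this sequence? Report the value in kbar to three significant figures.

halite: 2160 kg/m³ × 9.81 m/s² × 820 m = 1.738×10^7 Pa = 0.1738 kbar
sandstone: 2543 kg/m³ × 9.81 m/s² × 3540 m = 8.831×10^7 Pa = 0.8831 kbar
schist: 2795 kg/m³ × 9.81 m/s² × 8210 m = 2.251×10^8 Pa = 2.251 kbar
upper-mantle rock: 3364 kg/m³ × 9.81 m/s² × 520 m = 1.716×10^7 Pa = 0.1716 kbar
dunite: 3251 kg/m³ × 9.81 m/s² × 30320 m = 9.670×10^8 Pa = 9.670 kbar
Total = 0.1738 + 0.8831 + 2.251 + 0.1716 + 9.670 = 13.149 kbar

13.1 kbar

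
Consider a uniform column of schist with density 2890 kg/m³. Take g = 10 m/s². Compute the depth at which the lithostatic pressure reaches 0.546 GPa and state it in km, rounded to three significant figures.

h = P/(ρg) = 0.546 GPa / (2890 kg/m³ × 10 m/s²) = 5.460×10^8 Pa / 28900 Pa/m = 18893 m
= 18.893 km

18.9 km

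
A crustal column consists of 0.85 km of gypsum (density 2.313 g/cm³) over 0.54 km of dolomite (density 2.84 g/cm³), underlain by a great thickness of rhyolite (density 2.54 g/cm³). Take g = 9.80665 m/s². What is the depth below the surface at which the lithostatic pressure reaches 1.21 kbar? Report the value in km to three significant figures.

Pressure at base of upper layers: 2313×9.80665×850 + 2840×9.80665×540 = 3.432×10^7 Pa = 0.3432 kbar
Remaining pressure to be supplied by rhyolite: 1.210×10^8 − 3.432×10^7 = 8.668×10^7 Pa
Additional depth in rhyolite = 8.668×10^7 Pa / (2540 kg/m³ × 9.80665 m/s²) = 3479.9 m
Total depth = 1390 m + 3479.9 m = 4869.9 m
= 4.8699 km

4.87 km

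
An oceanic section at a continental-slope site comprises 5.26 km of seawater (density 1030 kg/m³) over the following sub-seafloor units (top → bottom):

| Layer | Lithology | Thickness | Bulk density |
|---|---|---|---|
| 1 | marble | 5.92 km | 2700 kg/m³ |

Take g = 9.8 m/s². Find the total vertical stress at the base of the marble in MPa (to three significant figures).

seawater: 1030 kg/m³ × 9.8 m/s² × 5260 m = 5.309×10^7 Pa = 53.09 MPa
marble: 2700 kg/m³ × 9.8 m/s² × 5920 m = 1.566×10^8 Pa = 156.6 MPa
Total = 53.09 + 156.6 = 209.74 MPa

210 MPa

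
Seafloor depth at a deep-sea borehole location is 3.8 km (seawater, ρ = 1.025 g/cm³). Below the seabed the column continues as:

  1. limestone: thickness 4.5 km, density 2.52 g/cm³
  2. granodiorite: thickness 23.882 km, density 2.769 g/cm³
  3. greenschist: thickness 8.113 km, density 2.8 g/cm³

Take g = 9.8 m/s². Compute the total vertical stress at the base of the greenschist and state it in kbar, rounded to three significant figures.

10.2 kbar

seawater: 1025 kg/m³ × 9.8 m/s² × 3800 m = 3.817×10^7 Pa = 0.3817 kbar
limestone: 2520 kg/m³ × 9.8 m/s² × 4500 m = 1.111×10^8 Pa = 1.111 kbar
granodiorite: 2769 kg/m³ × 9.8 m/s² × 23882 m = 6.481×10^8 Pa = 6.481 kbar
greenschist: 2800 kg/m³ × 9.8 m/s² × 8113 m = 2.226×10^8 Pa = 2.226 kbar
Total = 0.3817 + 1.111 + 6.481 + 2.226 = 10.200 kbar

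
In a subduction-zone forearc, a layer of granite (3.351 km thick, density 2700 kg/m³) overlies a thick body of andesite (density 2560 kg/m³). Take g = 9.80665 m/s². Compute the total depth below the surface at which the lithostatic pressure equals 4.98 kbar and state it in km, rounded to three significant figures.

19.7 km

Pressure at base of upper layers: 2700×9.80665×3351 = 8.873×10^7 Pa = 0.8873 kbar
Remaining pressure to be supplied by andesite: 4.980×10^8 − 8.873×10^7 = 4.093×10^8 Pa
Additional depth in andesite = 4.093×10^8 Pa / (2560 kg/m³ × 9.80665 m/s²) = 16302 m
Total depth = 3351 m + 16302 m = 19653 m
= 19.653 km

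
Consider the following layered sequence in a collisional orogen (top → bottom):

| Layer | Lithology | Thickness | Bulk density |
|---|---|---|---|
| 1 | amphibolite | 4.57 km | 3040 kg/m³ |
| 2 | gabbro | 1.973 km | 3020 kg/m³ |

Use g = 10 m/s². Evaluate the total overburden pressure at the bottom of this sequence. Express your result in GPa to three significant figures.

amphibolite: 3040 kg/m³ × 10 m/s² × 4570 m = 1.389×10^8 Pa = 0.1389 GPa
gabbro: 3020 kg/m³ × 10 m/s² × 1973 m = 5.958×10^7 Pa = 0.05958 GPa
Total = 0.1389 + 0.05958 = 0.19851 GPa

0.199 GPa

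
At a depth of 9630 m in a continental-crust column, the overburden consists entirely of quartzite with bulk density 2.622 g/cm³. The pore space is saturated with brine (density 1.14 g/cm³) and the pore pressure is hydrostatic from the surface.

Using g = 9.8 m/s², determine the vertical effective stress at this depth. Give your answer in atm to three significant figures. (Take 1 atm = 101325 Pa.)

1380 atm

Overburden (lithostatic) stress σ_v:
quartzite: 2622 kg/m³ × 9.8 m/s² × 9630 m = 2.474×10^8 Pa = 247.4 MPa
Pore pressure P_p = 1140 kg/m³ × 9.8 m/s² × 9630 m = 1.076×10^8 Pa = 107.6 MPa
Effective stress σ' = σ_v − P_p = 247.4 − 107.6 = 139.86 MPa = 1380.3 atm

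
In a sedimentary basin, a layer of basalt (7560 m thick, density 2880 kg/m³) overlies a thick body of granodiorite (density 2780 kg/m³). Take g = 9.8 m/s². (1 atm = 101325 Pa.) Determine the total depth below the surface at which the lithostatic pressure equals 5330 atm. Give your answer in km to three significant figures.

19.6 km

Pressure at base of upper layers: 2880×9.8×7560 = 2.134×10^8 Pa = 2106 atm
Remaining pressure to be supplied by granodiorite: 5.401×10^8 − 2.134×10^8 = 3.267×10^8 Pa
Additional depth in granodiorite = 3.267×10^8 Pa / (2780 kg/m³ × 9.8 m/s²) = 11991 m
Total depth = 7560 m + 11991 m = 19551 m
= 19.551 km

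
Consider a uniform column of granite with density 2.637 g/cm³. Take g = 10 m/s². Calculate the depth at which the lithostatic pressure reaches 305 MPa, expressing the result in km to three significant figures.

11.6 km

h = P/(ρg) = 305 MPa / (2637 kg/m³ × 10 m/s²) = 3.050×10^8 Pa / 26370 Pa/m = 11566 m
= 11.566 km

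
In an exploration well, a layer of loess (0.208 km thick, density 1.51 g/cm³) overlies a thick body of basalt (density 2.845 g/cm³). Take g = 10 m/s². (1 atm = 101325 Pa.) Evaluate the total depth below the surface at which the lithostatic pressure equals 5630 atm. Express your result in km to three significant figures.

20.1 km

Pressure at base of upper layers: 1510×10×208 = 3.141×10^6 Pa = 31.00 atm
Remaining pressure to be supplied by basalt: 5.705×10^8 − 3.141×10^6 = 5.673×10^8 Pa
Additional depth in basalt = 5.673×10^8 Pa / (2845 kg/m³ × 10 m/s²) = 19941 m
Total depth = 208 m + 19941 m = 20149 m
= 20.149 km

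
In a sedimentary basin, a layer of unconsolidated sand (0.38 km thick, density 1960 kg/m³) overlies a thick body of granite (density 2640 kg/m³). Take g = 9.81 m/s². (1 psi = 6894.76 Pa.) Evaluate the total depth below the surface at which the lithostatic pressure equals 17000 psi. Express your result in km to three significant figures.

4.62 km

Pressure at base of upper layers: 1960×9.81×380 = 7.306×10^6 Pa = 1060 psi
Remaining pressure to be supplied by granite: 1.172×10^8 − 7.306×10^6 = 1.099×10^8 Pa
Additional depth in granite = 1.099×10^8 Pa / (2640 kg/m³ × 9.81 m/s²) = 4243.7 m
Total depth = 380 m + 4243.7 m = 4623.7 m
= 4.6237 km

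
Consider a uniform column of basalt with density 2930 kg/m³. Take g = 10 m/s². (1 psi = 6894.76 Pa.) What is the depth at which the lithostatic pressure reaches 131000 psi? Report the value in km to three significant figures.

30.8 km

h = P/(ρg) = 131000 psi / (2930 kg/m³ × 10 m/s²) = 9.032×10^8 Pa / 29300 Pa/m = 30826 m
= 30.826 km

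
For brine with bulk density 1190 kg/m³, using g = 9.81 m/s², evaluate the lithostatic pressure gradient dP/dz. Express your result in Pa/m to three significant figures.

dP/dz = ρg = 1190 kg/m³ × 9.81 m/s² = 11674 Pa/m

11700 Pa/m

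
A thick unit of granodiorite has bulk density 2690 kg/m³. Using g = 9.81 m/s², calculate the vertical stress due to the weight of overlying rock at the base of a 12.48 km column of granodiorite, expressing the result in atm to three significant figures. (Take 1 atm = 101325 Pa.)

3250 atm

granodiorite: 2690 kg/m³ × 9.81 m/s² × 12480 m = 3.293×10^8 Pa = 3250 atm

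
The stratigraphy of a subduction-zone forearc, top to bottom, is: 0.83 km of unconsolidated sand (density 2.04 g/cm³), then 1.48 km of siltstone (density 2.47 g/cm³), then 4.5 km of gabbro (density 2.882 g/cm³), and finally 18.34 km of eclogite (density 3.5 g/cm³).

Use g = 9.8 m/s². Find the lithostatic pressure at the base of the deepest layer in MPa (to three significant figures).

809 MPa

unconsolidated sand: 2040 kg/m³ × 9.8 m/s² × 830 m = 1.659×10^7 Pa = 16.59 MPa
siltstone: 2470 kg/m³ × 9.8 m/s² × 1480 m = 3.582×10^7 Pa = 35.82 MPa
gabbro: 2882 kg/m³ × 9.8 m/s² × 4500 m = 1.271×10^8 Pa = 127.1 MPa
eclogite: 3500 kg/m³ × 9.8 m/s² × 18340 m = 6.291×10^8 Pa = 629.1 MPa
Total = 16.59 + 35.82 + 127.1 + 629.1 = 808.58 MPa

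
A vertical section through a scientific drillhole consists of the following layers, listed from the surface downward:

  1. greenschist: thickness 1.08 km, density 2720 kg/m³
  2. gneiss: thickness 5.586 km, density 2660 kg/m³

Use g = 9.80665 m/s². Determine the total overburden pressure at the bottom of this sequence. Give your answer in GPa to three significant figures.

greenschist: 2720 kg/m³ × 9.80665 m/s² × 1080 m = 2.881×10^7 Pa = 0.02881 GPa
gneiss: 2660 kg/m³ × 9.80665 m/s² × 5586 m = 1.457×10^8 Pa = 0.1457 GPa
Total = 0.02881 + 0.1457 = 0.17452 GPa

0.175 GPa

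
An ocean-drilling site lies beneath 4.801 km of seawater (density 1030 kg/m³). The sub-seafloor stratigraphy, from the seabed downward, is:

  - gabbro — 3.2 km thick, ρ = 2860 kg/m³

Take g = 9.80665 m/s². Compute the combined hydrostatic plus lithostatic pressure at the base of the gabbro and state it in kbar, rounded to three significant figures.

seawater: 1030 kg/m³ × 9.80665 m/s² × 4801 m = 4.849×10^7 Pa = 0.4849 kbar
gabbro: 2860 kg/m³ × 9.80665 m/s² × 3200 m = 8.975×10^7 Pa = 0.8975 kbar
Total = 0.4849 + 0.8975 = 1.3824 kbar

1.38 kbar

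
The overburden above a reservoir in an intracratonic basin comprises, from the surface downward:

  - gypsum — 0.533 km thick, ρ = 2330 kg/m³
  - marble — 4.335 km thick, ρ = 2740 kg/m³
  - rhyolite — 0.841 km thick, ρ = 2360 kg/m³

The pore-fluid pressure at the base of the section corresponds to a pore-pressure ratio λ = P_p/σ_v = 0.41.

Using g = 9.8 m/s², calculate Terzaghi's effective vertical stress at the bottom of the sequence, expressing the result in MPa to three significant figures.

87.3 MPa

Overburden (lithostatic) stress σ_v:
gypsum: 2330 kg/m³ × 9.8 m/s² × 533 m = 1.217×10^7 Pa = 12.17 MPa
marble: 2740 kg/m³ × 9.8 m/s² × 4335 m = 1.164×10^8 Pa = 116.4 MPa
rhyolite: 2360 kg/m³ × 9.8 m/s² × 841 m = 1.945×10^7 Pa = 19.45 MPa
Total = 12.17 + 116.4 + 19.45 = 148.02 MPa
Pore pressure P_p = λ·σ_v = 0.41 × 148.0 MPa = 60.69 MPa
Effective stress σ' = σ_v − P_p = 148.0 − 60.69 = 87.335 MPa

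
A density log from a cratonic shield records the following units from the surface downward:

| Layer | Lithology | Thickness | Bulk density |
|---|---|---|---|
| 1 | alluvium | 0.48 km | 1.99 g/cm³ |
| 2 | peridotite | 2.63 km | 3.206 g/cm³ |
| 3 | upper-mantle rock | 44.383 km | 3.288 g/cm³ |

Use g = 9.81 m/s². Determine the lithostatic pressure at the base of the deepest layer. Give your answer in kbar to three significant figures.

15.2 kbar

alluvium: 1990 kg/m³ × 9.81 m/s² × 480 m = 9.371×10^6 Pa = 0.09371 kbar
peridotite: 3206 kg/m³ × 9.81 m/s² × 2630 m = 8.272×10^7 Pa = 0.8272 kbar
upper-mantle rock: 3288 kg/m³ × 9.81 m/s² × 44383 m = 1.432×10^9 Pa = 14.32 kbar
Total = 0.09371 + 0.8272 + 14.32 = 15.237 kbar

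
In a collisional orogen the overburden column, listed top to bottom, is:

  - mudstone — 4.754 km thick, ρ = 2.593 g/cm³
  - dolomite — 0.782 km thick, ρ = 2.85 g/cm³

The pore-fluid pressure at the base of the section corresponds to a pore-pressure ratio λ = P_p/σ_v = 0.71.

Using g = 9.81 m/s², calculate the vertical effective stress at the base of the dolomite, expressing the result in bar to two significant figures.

410 bar

Overburden (lithostatic) stress σ_v:
mudstone: 2593 kg/m³ × 9.81 m/s² × 4754 m = 1.209×10^8 Pa = 120.9 MPa
dolomite: 2850 kg/m³ × 9.81 m/s² × 782 m = 2.186×10^7 Pa = 21.86 MPa
Total = 120.9 + 21.86 = 142.79 MPa
Pore pressure P_p = λ·σ_v = 0.71 × 142.8 MPa = 101.4 MPa
Effective stress σ' = σ_v − P_p = 142.8 − 101.4 = 41.410 MPa = 414.10 bar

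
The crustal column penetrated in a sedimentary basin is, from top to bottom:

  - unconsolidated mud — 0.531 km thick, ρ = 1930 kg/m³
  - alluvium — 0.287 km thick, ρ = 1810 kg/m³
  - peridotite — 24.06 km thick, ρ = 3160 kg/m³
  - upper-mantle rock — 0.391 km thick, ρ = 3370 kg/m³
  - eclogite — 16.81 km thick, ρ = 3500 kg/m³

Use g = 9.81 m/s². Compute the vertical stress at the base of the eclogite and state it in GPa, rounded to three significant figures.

1.35 GPa

unconsolidated mud: 1930 kg/m³ × 9.81 m/s² × 531 m = 1.005×10^7 Pa = 0.01005 GPa
alluvium: 1810 kg/m³ × 9.81 m/s² × 287 m = 5.096×10^6 Pa = 5.096×10^-3 GPa
peridotite: 3160 kg/m³ × 9.81 m/s² × 24060 m = 7.459×10^8 Pa = 0.7459 GPa
upper-mantle rock: 3370 kg/m³ × 9.81 m/s² × 391 m = 1.293×10^7 Pa = 0.01293 GPa
eclogite: 3500 kg/m³ × 9.81 m/s² × 16810 m = 5.772×10^8 Pa = 0.5772 GPa
Total = 0.01005 + 5.096×10^-3 + 0.7459 + 0.01293 + 0.5772 = 1.3511 GPa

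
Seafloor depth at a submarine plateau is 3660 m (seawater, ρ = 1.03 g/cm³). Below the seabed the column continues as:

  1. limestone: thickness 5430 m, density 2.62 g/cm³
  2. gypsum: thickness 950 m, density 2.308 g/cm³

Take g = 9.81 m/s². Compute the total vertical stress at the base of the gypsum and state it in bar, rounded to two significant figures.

seawater: 1030 kg/m³ × 9.81 m/s² × 3660 m = 3.698×10^7 Pa = 369.8 bar
limestone: 2620 kg/m³ × 9.81 m/s² × 5430 m = 1.396×10^8 Pa = 1396 bar
gypsum: 2308 kg/m³ × 9.81 m/s² × 950 m = 2.151×10^7 Pa = 215.1 bar
Total = 369.8 + 1396 + 215.1 = 1980.5 bar

2000 bar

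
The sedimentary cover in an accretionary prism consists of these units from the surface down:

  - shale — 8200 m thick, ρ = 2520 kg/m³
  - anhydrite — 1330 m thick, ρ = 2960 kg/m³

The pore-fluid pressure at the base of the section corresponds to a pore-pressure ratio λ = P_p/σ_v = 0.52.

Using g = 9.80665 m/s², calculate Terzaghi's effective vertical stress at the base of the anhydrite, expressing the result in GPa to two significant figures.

Overburden (lithostatic) stress σ_v:
shale: 2520 kg/m³ × 9.80665 m/s² × 8200 m = 2.026×10^8 Pa = 202.6 MPa
anhydrite: 2960 kg/m³ × 9.80665 m/s² × 1330 m = 3.861×10^7 Pa = 38.61 MPa
Total = 202.6 + 38.61 = 241.25 MPa
Pore pressure P_p = λ·σ_v = 0.52 × 241.3 MPa = 125.5 MPa
Effective stress σ' = σ_v − P_p = 241.3 − 125.5 = 115.80 MPa = 0.11580 GPa

0.12 GPa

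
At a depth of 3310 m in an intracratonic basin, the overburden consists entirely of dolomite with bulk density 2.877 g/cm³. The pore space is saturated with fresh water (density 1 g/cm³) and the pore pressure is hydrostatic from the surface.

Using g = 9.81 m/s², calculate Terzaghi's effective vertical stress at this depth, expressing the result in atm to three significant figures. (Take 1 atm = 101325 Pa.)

602 atm

Overburden (lithostatic) stress σ_v:
dolomite: 2877 kg/m³ × 9.81 m/s² × 3310 m = 9.342×10^7 Pa = 93.42 MPa
Pore pressure P_p = 1000 kg/m³ × 9.81 m/s² × 3310 m = 3.247×10^7 Pa = 32.47 MPa
Effective stress σ' = σ_v − P_p = 93.42 − 32.47 = 60.948 MPa = 601.51 atm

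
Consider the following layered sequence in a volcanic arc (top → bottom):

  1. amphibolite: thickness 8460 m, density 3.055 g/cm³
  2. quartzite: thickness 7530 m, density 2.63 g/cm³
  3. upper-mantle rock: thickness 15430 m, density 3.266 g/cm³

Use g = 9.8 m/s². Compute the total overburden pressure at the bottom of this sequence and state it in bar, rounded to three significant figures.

amphibolite: 3055 kg/m³ × 9.8 m/s² × 8460 m = 2.533×10^8 Pa = 2533 bar
quartzite: 2630 kg/m³ × 9.8 m/s² × 7530 m = 1.941×10^8 Pa = 1941 bar
upper-mantle rock: 3266 kg/m³ × 9.8 m/s² × 15430 m = 4.939×10^8 Pa = 4939 bar
Total = 2533 + 1941 + 4939 = 9412.3 bar

9410 bar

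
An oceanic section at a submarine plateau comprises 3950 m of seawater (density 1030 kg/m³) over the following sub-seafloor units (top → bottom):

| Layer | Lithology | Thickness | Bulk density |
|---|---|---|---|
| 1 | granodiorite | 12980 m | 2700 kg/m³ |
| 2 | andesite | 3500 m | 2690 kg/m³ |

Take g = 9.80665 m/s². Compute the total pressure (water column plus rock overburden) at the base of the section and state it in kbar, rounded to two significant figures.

seawater: 1030 kg/m³ × 9.80665 m/s² × 3950 m = 3.990×10^7 Pa = 0.3990 kbar
granodiorite: 2700 kg/m³ × 9.80665 m/s² × 12980 m = 3.437×10^8 Pa = 3.437 kbar
andesite: 2690 kg/m³ × 9.80665 m/s² × 3500 m = 9.233×10^7 Pa = 0.9233 kbar
Total = 0.3990 + 3.437 + 0.9233 = 4.7591 kbar

4.8 kbar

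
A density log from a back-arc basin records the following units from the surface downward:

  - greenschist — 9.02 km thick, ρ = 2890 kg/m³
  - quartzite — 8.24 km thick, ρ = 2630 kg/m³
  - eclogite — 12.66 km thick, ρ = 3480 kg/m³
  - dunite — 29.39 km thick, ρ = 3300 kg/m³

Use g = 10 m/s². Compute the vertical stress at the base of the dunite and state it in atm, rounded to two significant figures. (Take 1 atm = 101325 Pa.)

greenschist: 2890 kg/m³ × 10 m/s² × 9020 m = 2.607×10^8 Pa = 2573 atm
quartzite: 2630 kg/m³ × 10 m/s² × 8240 m = 2.167×10^8 Pa = 2139 atm
eclogite: 3480 kg/m³ × 10 m/s² × 12660 m = 4.406×10^8 Pa = 4348 atm
dunite: 3300 kg/m³ × 10 m/s² × 29390 m = 9.699×10^8 Pa = 9572 atm
Total = 2573 + 2139 + 4348 + 9572 = 18631 atm

19000 atm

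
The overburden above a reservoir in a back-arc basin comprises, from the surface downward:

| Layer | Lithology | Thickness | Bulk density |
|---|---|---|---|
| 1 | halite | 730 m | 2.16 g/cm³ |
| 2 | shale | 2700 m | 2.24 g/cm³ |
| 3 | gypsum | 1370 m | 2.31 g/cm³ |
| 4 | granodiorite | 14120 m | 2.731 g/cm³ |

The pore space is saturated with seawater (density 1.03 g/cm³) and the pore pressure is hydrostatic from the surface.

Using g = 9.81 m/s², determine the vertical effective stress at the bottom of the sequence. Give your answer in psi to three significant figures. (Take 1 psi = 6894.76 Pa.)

Overburden (lithostatic) stress σ_v:
halite: 2160 kg/m³ × 9.81 m/s² × 730 m = 1.547×10^7 Pa = 15.47 MPa
shale: 2240 kg/m³ × 9.81 m/s² × 2700 m = 5.933×10^7 Pa = 59.33 MPa
gypsum: 2310 kg/m³ × 9.81 m/s² × 1370 m = 3.105×10^7 Pa = 31.05 MPa
granodiorite: 2731 kg/m³ × 9.81 m/s² × 14120 m = 3.783×10^8 Pa = 378.3 MPa
Total = 15.47 + 59.33 + 31.05 + 378.3 = 484.14 MPa
Pore pressure P_p = 1030 kg/m³ × 9.81 m/s² × 18920 m = 1.912×10^8 Pa = 191.2 MPa
Effective stress σ' = σ_v − P_p = 484.1 − 191.2 = 292.96 MPa = 42491 psi

42500 psi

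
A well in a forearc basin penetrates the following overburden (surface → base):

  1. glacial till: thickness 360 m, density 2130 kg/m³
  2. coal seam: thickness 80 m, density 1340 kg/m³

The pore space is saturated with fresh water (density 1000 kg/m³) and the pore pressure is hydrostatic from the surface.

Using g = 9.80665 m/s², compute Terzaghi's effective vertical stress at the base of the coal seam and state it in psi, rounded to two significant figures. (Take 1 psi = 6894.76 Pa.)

Overburden (lithostatic) stress σ_v:
glacial till: 2130 kg/m³ × 9.80665 m/s² × 360 m = 7.520×10^6 Pa = 7.520 MPa
coal seam: 1340 kg/m³ × 9.80665 m/s² × 80 m = 1.051×10^6 Pa = 1.051 MPa
Total = 7.520 + 1.051 = 8.5710 MPa
Pore pressure P_p = 1000 kg/m³ × 9.80665 m/s² × 440 m = 4.315×10^6 Pa = 4.315 MPa
Effective stress σ' = σ_v − P_p = 8.571 − 4.315 = 4.2561 MPa = 617.29 psi

620 psi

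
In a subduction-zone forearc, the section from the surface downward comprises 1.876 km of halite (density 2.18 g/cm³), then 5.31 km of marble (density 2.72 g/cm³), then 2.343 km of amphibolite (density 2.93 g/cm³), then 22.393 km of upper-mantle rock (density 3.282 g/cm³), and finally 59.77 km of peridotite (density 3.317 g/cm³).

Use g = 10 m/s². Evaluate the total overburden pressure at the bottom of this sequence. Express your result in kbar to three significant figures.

29.7 kbar

halite: 2180 kg/m³ × 10 m/s² × 1876 m = 4.090×10^7 Pa = 0.4090 kbar
marble: 2720 kg/m³ × 10 m/s² × 5310 m = 1.444×10^8 Pa = 1.444 kbar
amphibolite: 2930 kg/m³ × 10 m/s² × 2343 m = 6.865×10^7 Pa = 0.6865 kbar
upper-mantle rock: 3282 kg/m³ × 10 m/s² × 22393 m = 7.349×10^8 Pa = 7.349 kbar
peridotite: 3317 kg/m³ × 10 m/s² × 59770 m = 1.983×10^9 Pa = 19.83 kbar
Total = 0.4090 + 1.444 + 0.6865 + 7.349 + 19.83 = 29.715 kbar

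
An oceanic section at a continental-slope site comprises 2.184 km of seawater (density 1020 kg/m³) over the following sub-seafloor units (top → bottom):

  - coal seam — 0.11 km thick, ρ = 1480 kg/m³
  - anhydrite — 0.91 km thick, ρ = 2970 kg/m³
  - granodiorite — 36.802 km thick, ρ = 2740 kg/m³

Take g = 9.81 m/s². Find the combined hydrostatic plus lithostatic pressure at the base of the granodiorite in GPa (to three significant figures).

1.04 GPa

seawater: 1020 kg/m³ × 9.81 m/s² × 2184 m = 2.185×10^7 Pa = 0.02185 GPa
coal seam: 1480 kg/m³ × 9.81 m/s² × 110 m = 1.597×10^6 Pa = 1.597×10^-3 GPa
anhydrite: 2970 kg/m³ × 9.81 m/s² × 910 m = 2.651×10^7 Pa = 0.02651 GPa
granodiorite: 2740 kg/m³ × 9.81 m/s² × 36802 m = 9.892×10^8 Pa = 0.9892 GPa
Total = 0.02185 + 1.597×10^-3 + 0.02651 + 0.9892 = 1.0392 GPa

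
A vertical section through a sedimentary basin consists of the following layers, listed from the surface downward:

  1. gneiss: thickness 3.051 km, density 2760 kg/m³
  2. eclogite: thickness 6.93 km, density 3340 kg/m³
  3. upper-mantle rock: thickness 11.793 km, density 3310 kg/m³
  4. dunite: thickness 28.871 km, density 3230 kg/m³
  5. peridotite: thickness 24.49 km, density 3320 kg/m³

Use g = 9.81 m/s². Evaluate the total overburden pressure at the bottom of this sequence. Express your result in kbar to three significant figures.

24.1 kbar

gneiss: 2760 kg/m³ × 9.81 m/s² × 3051 m = 8.261×10^7 Pa = 0.8261 kbar
eclogite: 3340 kg/m³ × 9.81 m/s² × 6930 m = 2.271×10^8 Pa = 2.271 kbar
upper-mantle rock: 3310 kg/m³ × 9.81 m/s² × 11793 m = 3.829×10^8 Pa = 3.829 kbar
dunite: 3230 kg/m³ × 9.81 m/s² × 28871 m = 9.148×10^8 Pa = 9.148 kbar
peridotite: 3320 kg/m³ × 9.81 m/s² × 24490 m = 7.976×10^8 Pa = 7.976 kbar
Total = 0.8261 + 2.271 + 3.829 + 9.148 + 7.976 = 24.050 kbar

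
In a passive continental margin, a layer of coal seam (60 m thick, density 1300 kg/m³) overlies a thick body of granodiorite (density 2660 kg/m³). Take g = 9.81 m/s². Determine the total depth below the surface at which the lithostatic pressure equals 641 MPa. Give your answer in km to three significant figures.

Pressure at base of upper layers: 1300×9.81×60 = 7.652×10^5 Pa = 0.7652 MPa
Remaining pressure to be supplied by granodiorite: 6.410×10^8 − 7.652×10^5 = 6.402×10^8 Pa
Additional depth in granodiorite = 6.402×10^8 Pa / (2660 kg/m³ × 9.81 m/s²) = 24535 m
Total depth = 60 m + 24535 m = 24595 m
= 24.595 km

24.6 km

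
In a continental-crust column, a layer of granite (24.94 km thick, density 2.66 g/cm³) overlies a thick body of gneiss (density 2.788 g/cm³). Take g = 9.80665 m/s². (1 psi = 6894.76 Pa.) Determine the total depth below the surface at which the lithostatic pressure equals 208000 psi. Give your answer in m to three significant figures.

Pressure at base of upper layers: 2660×9.80665×24940 = 6.506×10^8 Pa = 94358 psi
Remaining pressure to be supplied by gneiss: 1.434×10^9 − 6.506×10^8 = 7.835×10^8 Pa
Additional depth in gneiss = 7.835×10^8 Pa / (2788 kg/m³ × 9.80665 m/s²) = 28658 m
Total depth = 24940 m + 28658 m = 53598 m

53600 m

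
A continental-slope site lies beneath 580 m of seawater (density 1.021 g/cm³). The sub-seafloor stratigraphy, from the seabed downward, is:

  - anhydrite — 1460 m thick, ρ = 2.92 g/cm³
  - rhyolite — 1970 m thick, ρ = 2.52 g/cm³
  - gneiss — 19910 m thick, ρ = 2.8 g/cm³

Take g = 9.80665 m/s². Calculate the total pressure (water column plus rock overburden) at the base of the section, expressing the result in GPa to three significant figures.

0.643 GPa

seawater: 1021 kg/m³ × 9.80665 m/s² × 580 m = 5.807×10^6 Pa = 5.807×10^-3 GPa
anhydrite: 2920 kg/m³ × 9.80665 m/s² × 1460 m = 4.181×10^7 Pa = 0.04181 GPa
rhyolite: 2520 kg/m³ × 9.80665 m/s² × 1970 m = 4.868×10^7 Pa = 0.04868 GPa
gneiss: 2800 kg/m³ × 9.80665 m/s² × 19910 m = 5.467×10^8 Pa = 0.5467 GPa
Total = 5.807×10^-3 + 0.04181 + 0.04868 + 0.5467 = 0.64300 GPa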